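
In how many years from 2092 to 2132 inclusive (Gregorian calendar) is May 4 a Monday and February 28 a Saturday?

5

Check each year's weekday for May 4 and February 28:
  2092: Sun/Thu  2093: Mon/Sat ✓  2094: Tue/Sun  2095: Wed/Mon  2096: Fri/Tue  2097: Sat/Thu  2098: Sun/Fri  2099: Mon/Sat ✓  2100: Tue/Sun  2101: Wed/Mon  2102: Thu/Tue  2103: Fri/Wed  2104: Sun/Thu  2105: Mon/Sat ✓  …(13 more)…  2119: Thu/Tue  2120: Sat/Wed  2121: Sun/Fri  2122: Mon/Sat ✓  2123: Tue/Sun  2124: Thu/Mon  2125: Fri/Wed  2126: Sat/Thu  2127: Sun/Fri  2128: Tue/Sat  2129: Wed/Mon  2130: Thu/Tue  2131: Fri/Wed  2132: Sun/Thu
Both conditions hold in: 2093, 2099, 2105, 2111, 2122 — 5.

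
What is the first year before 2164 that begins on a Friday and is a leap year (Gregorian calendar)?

Jan 1 advances by 2 weekdays after a leap year and by 1 after a common year.
2164: Jan 1 is Sunday (leap).
2163: Saturday
2162: Friday
2161: Thursday
2160: Tuesday (leap)
2159: Monday
2158: Sunday
2157: Saturday
2156: Thursday (leap)
2155: Wednesday
2154: Tuesday
2153: Monday
2152: Saturday (leap)
2151: Friday
2150: Thursday
2149: Wednesday
2148: Monday (leap)
2147: Sunday
2146: Saturday
2145: Friday
2144: Wednesday (leap)
2143: Tuesday
2142: Monday
2141: Sunday
2140: Friday (leap)
2140 begins on a Friday and is a leap year.

2140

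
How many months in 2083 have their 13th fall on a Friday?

1

Check the 13th of each month of 2083: Jan 13: Wed, Feb 13: Sat, Mar 13: Sat, Apr 13: Tue, May 13: Thu, Jun 13: Sun, Jul 13: Tue, Aug 13: Fri, Sep 13: Mon, Oct 13: Wed, Nov 13: Sat, Dec 13: Mon.
Friday occurs in August — 1 month.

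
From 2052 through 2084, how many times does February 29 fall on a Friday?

1

Leap years in 2052–2084: 9 of them.
Feb 29 weekday advances by 5 (mod 7) from one leap year to the next four years later (or differs when a century non-leap intervenes).
Leap-day weekdays: 2052:Thu 2056:Tue 2060:Sun 2064:Fri✓ 2068:Wed 2072:Mon 2076:Sat 2080:Thu 2084:Tue
Friday: 2064 → 1.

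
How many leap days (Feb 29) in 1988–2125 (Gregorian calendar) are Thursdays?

Leap years in 1988–2125: 34 of them.
Feb 29 weekday advances by 5 (mod 7) from one leap year to the next four years later (or differs when a century non-leap intervenes).
Leap-day weekdays: 1988:Mon 1992:Sat 1996:Thu✓ 2000:Tue 2004:Sun 2008:Fri 2012:Wed 2016:Mon 2020:Sat 2024:Thu✓ 2028:Tue 2032:Sun 2036:Fri …(8 more)… 2072:Mon 2076:Sat 2080:Thu✓ 2084:Tue 2088:Sun 2092:Fri 2096:Wed 2104:Fri 2108:Wed 2112:Mon 2116:Sat 2120:Thu✓ 2124:Tue
Thursday: 1996, 2024, 2052, 2080, 2120 → 5.

5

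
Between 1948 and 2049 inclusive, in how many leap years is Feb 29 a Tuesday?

Leap years in 1948–2049: 26 of them.
Feb 29 weekday advances by 5 (mod 7) from one leap year to the next four years later (or differs when a century non-leap intervenes).
Leap-day weekdays: 1948:Sun 1952:Fri 1956:Wed 1960:Mon 1964:Sat 1968:Thu 1972:Tue✓ 1976:Sun 1980:Fri 1984:Wed 1988:Mon 1992:Sat 1996:Thu 2000:Tue✓ 2004:Sun 2008:Fri 2012:Wed 2016:Mon 2020:Sat 2024:Thu 2028:Tue✓ 2032:Sun 2036:Fri 2040:Wed 2044:Mon 2048:Sat
Tuesday: 1972, 2000, 2028 → 3.

3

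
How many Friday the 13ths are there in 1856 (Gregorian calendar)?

Check the 13th of each month of 1856: Jan 13: Sun, Feb 13: Wed, Mar 13: Thu, Apr 13: Sun, May 13: Tue, Jun 13: Fri, Jul 13: Sun, Aug 13: Wed, Sep 13: Sat, Oct 13: Mon, Nov 13: Thu, Dec 13: Sat.
Friday occurs in June — 1 month.

1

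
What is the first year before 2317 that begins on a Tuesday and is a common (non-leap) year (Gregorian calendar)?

2307

Jan 1 advances by 2 weekdays after a leap year and by 1 after a common year.
2317: Jan 1 is Monday.
2316: Saturday (leap)
2315: Friday
2314: Thursday
2313: Wednesday
2312: Monday (leap)
2311: Sunday
2310: Saturday
2309: Friday
2308: Wednesday (leap)
2307: Tuesday
2307 begins on a Tuesday and is a common year.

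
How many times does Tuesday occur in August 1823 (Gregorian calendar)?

4

August 1823 has 31 days and begins on Friday.
The first Tuesday is August 5.
Tuesdays fall on 5, 12, 19, 26 — that's 4.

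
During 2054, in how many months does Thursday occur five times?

5

A month of length L has five Thursdays iff its first Thursday is on day ≤ L−28 (so day 1–3 in a 31-day month, 1–2 in a 30-day month, day 1 in a leap February).
Checking each month of 2054: Jan starts Thu (31d) ✓; Feb starts Sun (28d); Mar starts Sun (31d); Apr starts Wed (30d) ✓; May starts Fri (31d); Jun starts Mon (30d); Jul starts Wed (31d) ✓; Aug starts Sat (31d); Sep starts Tue (30d); Oct starts Thu (31d) ✓; Nov starts Sun (30d); Dec starts Tue (31d) ✓.
Five-Thursday months: January, April, July, October, December → 5.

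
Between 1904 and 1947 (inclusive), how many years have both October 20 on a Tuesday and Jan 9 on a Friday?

Check each year's weekday for October 20 and Jan 9:
  1904: Thu/Sat  1905: Fri/Mon  1906: Sat/Tue  1907: Sun/Wed  1908: Tue/Thu  1909: Wed/Sat  1910: Thu/Sun  1911: Fri/Mon  1912: Sun/Tue  1913: Mon/Thu  1914: Tue/Fri ✓  1915: Wed/Sat  1916: Fri/Sun  1917: Sat/Tue  …(16 more)…  1934: Sat/Tue  1935: Sun/Wed  1936: Tue/Thu  1937: Wed/Sat  1938: Thu/Sun  1939: Fri/Mon  1940: Sun/Tue  1941: Mon/Thu  1942: Tue/Fri ✓  1943: Wed/Sat  1944: Fri/Sun  1945: Sat/Tue  1946: Sun/Wed  1947: Mon/Thu
Both conditions hold in: 1914, 1925, 1931, 1942 — 4.

4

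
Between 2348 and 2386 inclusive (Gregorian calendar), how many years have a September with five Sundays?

11

September has 30 days; it has five Sundays when Sunday falls among the first (month-length − 28) days — i.e. when September 1 is one of Sunday/Saturday.
September 1 by year: 2348:Wed 2349:Thu 2350:Fri 2351:Sat✓ 2352:Mon 2353:Tue 2354:Wed 2355:Thu 2356:Sat✓ 2357:Sun✓ 2358:Mon 2359:Tue 2360:Thu 2361:Fri 2362:Sat✓ …(9 more)… 2372:Fri 2373:Sat✓ 2374:Sun✓ 2375:Mon 2376:Wed 2377:Thu 2378:Fri 2379:Sat✓ 2380:Mon 2381:Tue 2382:Wed 2383:Thu 2384:Sat✓ 2385:Sun✓ 2386:Mon
Years with five Sundays: 2351, 2356, 2357, 2362, 2363, 2368, 2373, 2374, 2379, 2384, 2385 → 11.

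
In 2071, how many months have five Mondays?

A month of length L has five Mondays iff its first Monday is on day ≤ L−28 (so day 1–3 in a 31-day month, 1–2 in a 30-day month, day 1 in a leap February).
Checking each month of 2071: Jan starts Thu (31d); Feb starts Sun (28d); Mar starts Sun (31d) ✓; Apr starts Wed (30d); May starts Fri (31d); Jun starts Mon (30d) ✓; Jul starts Wed (31d); Aug starts Sat (31d) ✓; Sep starts Tue (30d); Oct starts Thu (31d); Nov starts Sun (30d) ✓; Dec starts Tue (31d).
Five-Monday months: March, June, August, November → 4.

4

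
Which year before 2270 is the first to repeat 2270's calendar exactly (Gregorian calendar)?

2259

Two years share a calendar iff Jan 1 falls on the same weekday and both are leap or both are common. 2270: Jan 1 is Saturday, common year.
2269: Jan 1 Friday, common
2268: Jan 1 Wednesday, leap
2267: Jan 1 Tuesday, common
2266: Jan 1 Monday, common
2265: Jan 1 Sunday, common
2264: Jan 1 Friday, leap
2263: Jan 1 Thursday, common
2262: Jan 1 Wednesday, common
2261: Jan 1 Tuesday, common
2260: Jan 1 Sunday, leap
2259: Jan 1 Saturday, common
2259 matches on both conditions.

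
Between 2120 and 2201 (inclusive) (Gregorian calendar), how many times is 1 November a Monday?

11

Track 1 November's weekday year by year (advancing +1, or +2 across a Feb 29):
  2120: Fri  2121: Sat (+1)  2122: Sun (+1)  2123: Mon (+1) ✓  2124: Wed (+2)
  2125: Thu (+1)  2126: Fri (+1)  2127: Sat (+1)  2128: Mon (+2) ✓  2129: Tue (+1)
  2130: Wed (+1)  2131: Thu (+1)  2132: Sat (+2)  2133: Sun (+1)  … (54 more years) …
  2188: Sat (+2)  2189: Sun (+1)  2190: Mon (+1) ✓  2191: Tue (+1)  2192: Thu (+2)
  2193: Fri (+1)  2194: Sat (+1)  2195: Sun (+1)  2196: Tue (+2)  2197: Wed (+1)
  2198: Thu (+1)  2199: Fri (+1)  2200: Sat (+1)  2201: Sun (+1)
Monday years: 2123, 2128, 2134, 2145, 2151, 2156, 2162, 2173, 2179, 2184, 2190 — 11 in total.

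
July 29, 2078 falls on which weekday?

January 1, 2078 is a Saturday.
July 29 is day 210 of the year, i.e. 209 days after Jan 1.
209 mod 7 = 6, so advance 6 weekdays from Saturday: Friday.

Friday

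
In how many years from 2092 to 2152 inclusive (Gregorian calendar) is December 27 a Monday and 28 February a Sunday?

Check each year's weekday for December 27 and 28 February:
  2092: Sat/Thu  2093: Sun/Sat  2094: Mon/Sun ✓  2095: Tue/Mon  2096: Thu/Tue  2097: Fri/Thu  2098: Sat/Fri  2099: Sun/Sat  2100: Mon/Sun ✓  2101: Tue/Mon  2102: Wed/Tue  2103: Thu/Wed  2104: Sat/Thu  2105: Sun/Sat  …(33 more)…  2139: Sun/Sat  2140: Tue/Sun  2141: Wed/Tue  2142: Thu/Wed  2143: Fri/Thu  2144: Sun/Fri  2145: Mon/Sun ✓  2146: Tue/Mon  2147: Wed/Tue  2148: Fri/Wed  2149: Sat/Fri  2150: Sun/Sat  2151: Mon/Sun ✓  2152: Wed/Mon
Both conditions hold in: 2094, 2100, 2106, 2117, 2123, 2134, 2145, 2151 — 8.

8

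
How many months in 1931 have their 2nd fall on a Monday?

Check the 2nd of each month of 1931: Jan 2: Fri, Feb 2: Mon, Mar 2: Mon, Apr 2: Thu, May 2: Sat, Jun 2: Tue, Jul 2: Thu, Aug 2: Sun, Sep 2: Wed, Oct 2: Fri, Nov 2: Mon, Dec 2: Wed.
Monday occurs in February, March, November — 3 months.

3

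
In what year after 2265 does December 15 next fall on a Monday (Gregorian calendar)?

2273

From one year to the next, a fixed date's weekday advances by 1, or by 2 when a Feb 29 lies between the two dates.
2265: December 15 is Friday.
2266: Saturday (+1)
2267: Sunday (+1)
2268: Tuesday (+2)
2269: Wednesday (+1)
2270: Thursday (+1)
2271: Friday (+1)
2272: Sunday (+2)
2273: Monday (+1)
December 15 falls on a Monday in 2273.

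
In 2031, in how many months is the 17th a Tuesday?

1

Check the 17th of each month of 2031: Jan 17: Fri, Feb 17: Mon, Mar 17: Mon, Apr 17: Thu, May 17: Sat, Jun 17: Tue, Jul 17: Thu, Aug 17: Sun, Sep 17: Wed, Oct 17: Fri, Nov 17: Mon, Dec 17: Wed.
Tuesday occurs in June — 1 month.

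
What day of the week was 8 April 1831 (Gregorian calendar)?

January 1, 1831 is a Saturday.
April 8 is day 98 of the year, i.e. 97 days after Jan 1.
97 mod 7 = 6, so advance 6 weekdays from Saturday: Friday.

Friday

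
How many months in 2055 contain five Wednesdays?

A month of length L has five Wednesdays iff its first Wednesday is on day ≤ L−28 (so day 1–3 in a 31-day month, 1–2 in a 30-day month, day 1 in a leap February).
Checking each month of 2055: Jan starts Fri (31d); Feb starts Mon (28d); Mar starts Mon (31d) ✓; Apr starts Thu (30d); May starts Sat (31d); Jun starts Tue (30d) ✓; Jul starts Thu (31d); Aug starts Sun (31d); Sep starts Wed (30d) ✓; Oct starts Fri (31d); Nov starts Mon (30d); Dec starts Wed (31d) ✓.
Five-Wednesday months: March, June, September, December → 4.

4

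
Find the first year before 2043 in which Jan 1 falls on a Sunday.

2040

Jan 1 advances by 2 weekdays after a leap year and by 1 after a common year.
2043: Jan 1 is Thursday.
2042: Wednesday
2041: Tuesday
2040: Sunday (leap)
2040 begins on a Sunday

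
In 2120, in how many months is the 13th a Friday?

2

Check the 13th of each month of 2120: Jan 13: Sat, Feb 13: Tue, Mar 13: Wed, Apr 13: Sat, May 13: Mon, Jun 13: Thu, Jul 13: Sat, Aug 13: Tue, Sep 13: Fri, Oct 13: Sun, Nov 13: Wed, Dec 13: Fri.
Friday occurs in September, December — 2 months.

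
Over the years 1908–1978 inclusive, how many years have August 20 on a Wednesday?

10

Track August 20's weekday year by year (advancing +1, or +2 across a Feb 29):
  1908: Thu  1909: Fri (+1)  1910: Sat (+1)  1911: Sun (+1)  1912: Tue (+2)
  1913: Wed (+1) ✓  1914: Thu (+1)  1915: Fri (+1)  1916: Sun (+2)  1917: Mon (+1)
  1918: Tue (+1)  1919: Wed (+1) ✓  1920: Fri (+2)  1921: Sat (+1)  … (43 more years) …
  1965: Fri (+1)  1966: Sat (+1)  1967: Sun (+1)  1968: Tue (+2)  1969: Wed (+1) ✓
  1970: Thu (+1)  1971: Fri (+1)  1972: Sun (+2)  1973: Mon (+1)  1974: Tue (+1)
  1975: Wed (+1) ✓  1976: Fri (+2)  1977: Sat (+1)  1978: Sun (+1)
Wednesday years: 1913, 1919, 1924, 1930, 1941, 1947, 1952, 1958, 1969, 1975 — 10 in total.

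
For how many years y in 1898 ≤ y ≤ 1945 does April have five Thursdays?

13

April has 30 days; it has five Thursdays when Thursday falls among the first (month-length − 28) days — i.e. when April 1 is one of Thursday/Wednesday.
April 1 by year: 1898:Fri 1899:Sat 1900:Sun 1901:Mon 1902:Tue 1903:Wed✓ 1904:Fri 1905:Sat 1906:Sun 1907:Mon 1908:Wed✓ 1909:Thu✓ 1910:Fri 1911:Sat 1912:Mon …(18 more)… 1931:Wed✓ 1932:Fri 1933:Sat 1934:Sun 1935:Mon 1936:Wed✓ 1937:Thu✓ 1938:Fri 1939:Sat 1940:Mon 1941:Tue 1942:Wed✓ 1943:Thu✓ 1944:Sat 1945:Sun
Years with five Thursdays: 1903, 1908, 1909, 1914, 1915, 1920, 1925, 1926, 1931, 1936, 1937, 1942, 1943 → 13.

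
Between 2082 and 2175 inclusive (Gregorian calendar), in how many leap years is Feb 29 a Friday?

4

Leap years in 2082–2175: 22 of them.
Feb 29 weekday advances by 5 (mod 7) from one leap year to the next four years later (or differs when a century non-leap intervenes).
Leap-day weekdays: 2084:Tue 2088:Sun 2092:Fri✓ 2096:Wed 2104:Fri✓ 2108:Wed 2112:Mon 2116:Sat 2120:Thu 2124:Tue 2128:Sun 2132:Fri✓ 2136:Wed 2140:Mon 2144:Sat 2148:Thu 2152:Tue 2156:Sun 2160:Fri✓ 2164:Wed 2168:Mon 2172:Sat
Friday: 2092, 2104, 2132, 2160 → 4.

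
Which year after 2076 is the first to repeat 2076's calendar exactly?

Two years share a calendar iff Jan 1 falls on the same weekday and both are leap or both are common. 2076: Jan 1 is Wednesday, leap year.
2077: Jan 1 Friday, common
2078: Jan 1 Saturday, common
2079: Jan 1 Sunday, common
2080: Jan 1 Monday, leap
2081: Jan 1 Wednesday, common
2082: Jan 1 Thursday, common
2083: Jan 1 Friday, common
2084: Jan 1 Saturday, leap
2085: Jan 1 Monday, common
2086: Jan 1 Tuesday, common
2087: Jan 1 Wednesday, common
2088: Jan 1 Thursday, leap
2089: Jan 1 Saturday, common
2090: Jan 1 Sunday, common
2091: Jan 1 Monday, common
2092: Jan 1 Tuesday, leap
2093: Jan 1 Thursday, common
2094: Jan 1 Friday, common
2095: Jan 1 Saturday, common
2096: Jan 1 Sunday, leap
2097: Jan 1 Tuesday, common
2098: Jan 1 Wednesday, common
2099: Jan 1 Thursday, common
2100: Jan 1 Friday, common
2101: Jan 1 Saturday, common
2102: Jan 1 Sunday, common
2103: Jan 1 Monday, common
2104: Jan 1 Tuesday, leap
2105: Jan 1 Thursday, common
2106: Jan 1 Friday, common
2107: Jan 1 Saturday, common
2108: Jan 1 Sunday, leap
2109: Jan 1 Tuesday, common
2110: Jan 1 Wednesday, common
2111: Jan 1 Thursday, common
2112: Jan 1 Friday, leap
2113: Jan 1 Sunday, common
2114: Jan 1 Monday, common
2115: Jan 1 Tuesday, common
2116: Jan 1 Wednesday, leap
2116 matches on both conditions.

2116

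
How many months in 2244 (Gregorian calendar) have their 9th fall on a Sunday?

Check the 9th of each month of 2244: Jan 9: Tue, Feb 9: Fri, Mar 9: Sat, Apr 9: Tue, May 9: Thu, Jun 9: Sun, Jul 9: Tue, Aug 9: Fri, Sep 9: Mon, Oct 9: Wed, Nov 9: Sat, Dec 9: Mon.
Sunday occurs in June — 1 month.

1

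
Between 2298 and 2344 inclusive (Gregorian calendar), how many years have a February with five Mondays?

February has 28 days (29 in leap years); it has five Mondays when Monday falls among the first (month-length − 28) days — i.e. when February 1 is Monday in a leap year (never in a common year).
February 1 by year: 2298:Tue 2299:Wed 2300:Thu 2301:Fri 2302:Sat 2303:Sun 2304:Mon✓ 2305:Wed 2306:Thu 2307:Fri 2308:Sat 2309:Mon 2310:Tue 2311:Wed 2312:Thu …(17 more)… 2330:Sat 2331:Sun 2332:Mon✓ 2333:Wed 2334:Thu 2335:Fri 2336:Sat 2337:Mon 2338:Tue 2339:Wed 2340:Thu 2341:Sat 2342:Sun 2343:Mon 2344:Tue
Years with five Mondays: 2304, 2332 → 2.

2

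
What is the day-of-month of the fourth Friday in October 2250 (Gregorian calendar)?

October 1, 2250 is a Tuesday, so the first Friday is the 4th.
The fourth Friday is 4 + 21 = 25.

25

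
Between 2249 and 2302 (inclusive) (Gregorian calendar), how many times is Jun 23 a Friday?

7

Track Jun 23's weekday year by year (advancing +1, or +2 across a Feb 29):
  2249: Sat  2250: Sun (+1)  2251: Mon (+1)  2252: Wed (+2)  2253: Thu (+1)
  2254: Fri (+1) ✓  2255: Sat (+1)  2256: Mon (+2)  2257: Tue (+1)  2258: Wed (+1)
  2259: Thu (+1)  2260: Sat (+2)  2261: Sun (+1)  2262: Mon (+1)  … (26 more years) …
  2289: Sun (+1)  2290: Mon (+1)  2291: Tue (+1)  2292: Thu (+2)  2293: Fri (+1) ✓
  2294: Sat (+1)  2295: Sun (+1)  2296: Tue (+2)  2297: Wed (+1)  2298: Thu (+1)
  2299: Fri (+1) ✓  2300: Sat (+1)  2301: Sun (+1)  2302: Mon (+1)
Friday years: 2254, 2265, 2271, 2276, 2282, 2293, 2299 — 7 in total.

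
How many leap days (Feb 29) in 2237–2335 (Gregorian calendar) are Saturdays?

Leap years in 2237–2335: 23 of them.
Feb 29 weekday advances by 5 (mod 7) from one leap year to the next four years later (or differs when a century non-leap intervenes).
Leap-day weekdays: 2240:Sat✓ 2244:Thu 2248:Tue 2252:Sun 2256:Fri 2260:Wed 2264:Mon 2268:Sat✓ 2272:Thu 2276:Tue 2280:Sun 2284:Fri 2288:Wed 2292:Mon 2296:Sat✓ 2304:Mon 2308:Sat✓ 2312:Thu 2316:Tue 2320:Sun 2324:Fri 2328:Wed 2332:Mon
Saturday: 2240, 2268, 2296, 2308 → 4.

4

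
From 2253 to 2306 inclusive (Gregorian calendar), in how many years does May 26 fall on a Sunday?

Track May 26's weekday year by year (advancing +1, or +2 across a Feb 29):
  2253: Thu  2254: Fri (+1)  2255: Sat (+1)  2256: Mon (+2)  2257: Tue (+1)
  2258: Wed (+1)  2259: Thu (+1)  2260: Sat (+2)  2261: Sun (+1) ✓  2262: Mon (+1)
  2263: Tue (+1)  2264: Thu (+2)  2265: Fri (+1)  2266: Sat (+1)  … (26 more years) …
  2293: Fri (+1)  2294: Sat (+1)  2295: Sun (+1) ✓  2296: Tue (+2)  2297: Wed (+1)
  2298: Thu (+1)  2299: Fri (+1)  2300: Sat (+1)  2301: Sun (+1) ✓  2302: Mon (+1)
  2303: Tue (+1)  2304: Thu (+2)  2305: Fri (+1)  2306: Sat (+1)
Sunday years: 2261, 2267, 2272, 2278, 2289, 2295, 2301 — 7 in total.

7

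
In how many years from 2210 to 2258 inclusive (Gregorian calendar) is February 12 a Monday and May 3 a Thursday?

Check each year's weekday for February 12 and May 3:
  2210: Mon/Thu ✓  2211: Tue/Fri  2212: Wed/Sun  2213: Fri/Mon  2214: Sat/Tue  2215: Sun/Wed  2216: Mon/Fri  2217: Wed/Sat  2218: Thu/Sun  2219: Fri/Mon  2220: Sat/Wed  2221: Mon/Thu ✓  2222: Tue/Fri  2223: Wed/Sat  …(21 more)…  2245: Wed/Sat  2246: Thu/Sun  2247: Fri/Mon  2248: Sat/Wed  2249: Mon/Thu ✓  2250: Tue/Fri  2251: Wed/Sat  2252: Thu/Mon  2253: Sat/Tue  2254: Sun/Wed  2255: Mon/Thu ✓  2256: Tue/Sat  2257: Thu/Sun  2258: Fri/Mon
Both conditions hold in: 2210, 2221, 2227, 2238, 2249, 2255 — 6.

6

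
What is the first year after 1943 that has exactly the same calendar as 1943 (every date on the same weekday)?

1954

Two years share a calendar iff Jan 1 falls on the same weekday and both are leap or both are common. 1943: Jan 1 is Friday, common year.
1944: Jan 1 Saturday, leap
1945: Jan 1 Monday, common
1946: Jan 1 Tuesday, common
1947: Jan 1 Wednesday, common
1948: Jan 1 Thursday, leap
1949: Jan 1 Saturday, common
1950: Jan 1 Sunday, common
1951: Jan 1 Monday, common
1952: Jan 1 Tuesday, leap
1953: Jan 1 Thursday, common
1954: Jan 1 Friday, common
1954 matches on both conditions.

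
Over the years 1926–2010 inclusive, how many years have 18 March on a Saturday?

Track 18 March's weekday year by year (advancing +1, or +2 across a Feb 29):
  1926: Thu  1927: Fri (+1)  1928: Sun (+2)  1929: Mon (+1)  1930: Tue (+1)
  1931: Wed (+1)  1932: Fri (+2)  1933: Sat (+1) ✓  1934: Sun (+1)  1935: Mon (+1)
  1936: Wed (+2)  1937: Thu (+1)  1938: Fri (+1)  1939: Sat (+1) ✓  … (57 more years) …
  1997: Tue (+1)  1998: Wed (+1)  1999: Thu (+1)  2000: Sat (+2) ✓  2001: Sun (+1)
  2002: Mon (+1)  2003: Tue (+1)  2004: Thu (+2)  2005: Fri (+1)  2006: Sat (+1) ✓
  2007: Sun (+1)  2008: Tue (+2)  2009: Wed (+1)  2010: Thu (+1)
Saturday years: 1933, 1939, 1944, 1950, 1961, 1967, 1972, 1978, 1989, 1995, 2000, 2006 — 12 in total.

12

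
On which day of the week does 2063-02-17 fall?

January 1, 2063 is a Monday.
February 17 is day 48 of the year, i.e. 47 days after Jan 1.
47 mod 7 = 5, so advance 5 weekdays from Monday: Saturday.

Saturday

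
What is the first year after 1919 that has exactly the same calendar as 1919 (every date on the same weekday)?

1930

Two years share a calendar iff Jan 1 falls on the same weekday and both are leap or both are common. 1919: Jan 1 is Wednesday, common year.
1920: Jan 1 Thursday, leap
1921: Jan 1 Saturday, common
1922: Jan 1 Sunday, common
1923: Jan 1 Monday, common
1924: Jan 1 Tuesday, leap
1925: Jan 1 Thursday, common
1926: Jan 1 Friday, common
1927: Jan 1 Saturday, common
1928: Jan 1 Sunday, leap
1929: Jan 1 Tuesday, common
1930: Jan 1 Wednesday, common
1930 matches on both conditions.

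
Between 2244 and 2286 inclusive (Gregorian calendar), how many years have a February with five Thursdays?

February has 28 days (29 in leap years); it has five Thursdays when Thursday falls among the first (month-length − 28) days — i.e. when February 1 is Thursday in a leap year (never in a common year).
February 1 by year: 2244:Thu✓ 2245:Sat 2246:Sun 2247:Mon 2248:Tue 2249:Thu 2250:Fri 2251:Sat 2252:Sun 2253:Tue 2254:Wed 2255:Thu 2256:Fri 2257:Sun 2258:Mon …(13 more)… 2272:Thu✓ 2273:Sat 2274:Sun 2275:Mon 2276:Tue 2277:Thu 2278:Fri 2279:Sat 2280:Sun 2281:Tue 2282:Wed 2283:Thu 2284:Fri 2285:Sun 2286:Mon
Years with five Thursdays: 2244, 2272 → 2.

2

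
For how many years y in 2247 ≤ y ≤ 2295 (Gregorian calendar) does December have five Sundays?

December has 31 days; it has five Sundays when Sunday falls among the first (month-length − 28) days — i.e. when December 1 is one of Sunday/Saturday/Friday.
December 1 by year: 2247:Wed 2248:Fri✓ 2249:Sat✓ 2250:Sun✓ 2251:Mon 2252:Wed 2253:Thu 2254:Fri✓ 2255:Sat✓ 2256:Mon 2257:Tue 2258:Wed 2259:Thu 2260:Sat✓ 2261:Sun✓ …(19 more)… 2281:Thu 2282:Fri✓ 2283:Sat✓ 2284:Mon 2285:Tue 2286:Wed 2287:Thu 2288:Sat✓ 2289:Sun✓ 2290:Mon 2291:Tue 2292:Thu 2293:Fri✓ 2294:Sat✓ 2295:Sun✓
Years with five Sundays: 2248, 2249, 2250, 2254, 2255, 2260, 2261, 2265, 2266, 2267, 2271, 2272, 2276, 2277, 2278, 2282, 2283, 2288, 2289, 2293, 2294, 2295 → 22.

22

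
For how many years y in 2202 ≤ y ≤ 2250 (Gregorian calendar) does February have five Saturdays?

2

February has 28 days (29 in leap years); it has five Saturdays when Saturday falls among the first (month-length − 28) days — i.e. when February 1 is Saturday in a leap year (never in a common year).
February 1 by year: 2202:Mon 2203:Tue 2204:Wed 2205:Fri 2206:Sat 2207:Sun 2208:Mon 2209:Wed 2210:Thu 2211:Fri 2212:Sat✓ 2213:Mon 2214:Tue 2215:Wed 2216:Thu …(19 more)… 2236:Mon 2237:Wed 2238:Thu 2239:Fri 2240:Sat✓ 2241:Mon 2242:Tue 2243:Wed 2244:Thu 2245:Sat 2246:Sun 2247:Mon 2248:Tue 2249:Thu 2250:Fri
Years with five Saturdays: 2212, 2240 → 2.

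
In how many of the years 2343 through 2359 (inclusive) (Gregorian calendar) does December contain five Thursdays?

7

December has 31 days; it has five Thursdays when Thursday falls among the first (month-length − 28) days — i.e. when December 1 is one of Thursday/Wednesday/Tuesday.
December 1 by year: 2343:Wed✓ 2344:Fri 2345:Sat 2346:Sun 2347:Mon 2348:Wed✓ 2349:Thu✓ 2350:Fri 2351:Sat 2352:Mon 2353:Tue✓ 2354:Wed✓ 2355:Thu✓ 2356:Sat 2357:Sun 2358:Mon 2359:Tue✓
Years with five Thursdays: 2343, 2348, 2349, 2353, 2354, 2355, 2359 → 7.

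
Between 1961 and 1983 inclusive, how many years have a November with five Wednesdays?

7

November has 30 days; it has five Wednesdays when Wednesday falls among the first (month-length − 28) days — i.e. when November 1 is one of Wednesday/Tuesday.
November 1 by year: 1961:Wed✓ 1962:Thu 1963:Fri 1964:Sun 1965:Mon 1966:Tue✓ 1967:Wed✓ 1968:Fri 1969:Sat 1970:Sun 1971:Mon 1972:Wed✓ 1973:Thu 1974:Fri 1975:Sat 1976:Mon 1977:Tue✓ 1978:Wed✓ 1979:Thu 1980:Sat 1981:Sun 1982:Mon 1983:Tue✓
Years with five Wednesdays: 1961, 1966, 1967, 1972, 1977, 1978, 1983 → 7.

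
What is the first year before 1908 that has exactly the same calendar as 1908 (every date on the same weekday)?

1896

Two years share a calendar iff Jan 1 falls on the same weekday and both are leap or both are common. 1908: Jan 1 is Wednesday, leap year.
1907: Jan 1 Tuesday, common
1906: Jan 1 Monday, common
1905: Jan 1 Sunday, common
1904: Jan 1 Friday, leap
1903: Jan 1 Thursday, common
1902: Jan 1 Wednesday, common
1901: Jan 1 Tuesday, common
1900: Jan 1 Monday, common
1899: Jan 1 Sunday, common
1898: Jan 1 Saturday, common
1897: Jan 1 Friday, common
1896: Jan 1 Wednesday, leap
1896 matches on both conditions.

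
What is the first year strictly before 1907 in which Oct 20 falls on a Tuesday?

From one year to the next, a fixed date's weekday advances by 1, or by 2 when a Feb 29 lies between the two dates.
1907: October 20 is Sunday.
1906: Saturday (−1)
1905: Friday (−1)
1904: Thursday (−1)
1903: Tuesday (−2)
Oct 20 falls on a Tuesday in 1903.

1903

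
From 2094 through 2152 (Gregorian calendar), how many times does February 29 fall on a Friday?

2

Leap years in 2094–2152: 14 of them.
Feb 29 weekday advances by 5 (mod 7) from one leap year to the next four years later (or differs when a century non-leap intervenes).
Leap-day weekdays: 2096:Wed 2104:Fri✓ 2108:Wed 2112:Mon 2116:Sat 2120:Thu 2124:Tue 2128:Sun 2132:Fri✓ 2136:Wed 2140:Mon 2144:Sat 2148:Thu 2152:Tue
Friday: 2104, 2132 → 2.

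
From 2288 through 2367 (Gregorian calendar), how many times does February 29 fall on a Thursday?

Leap years in 2288–2367: 19 of them.
Feb 29 weekday advances by 5 (mod 7) from one leap year to the next four years later (or differs when a century non-leap intervenes).
Leap-day weekdays: 2288:Wed 2292:Mon 2296:Sat 2304:Mon 2308:Sat 2312:Thu✓ 2316:Tue 2320:Sun 2324:Fri 2328:Wed 2332:Mon 2336:Sat 2340:Thu✓ 2344:Tue 2348:Sun 2352:Fri 2356:Wed 2360:Mon 2364:Sat
Thursday: 2312, 2340 → 2.

2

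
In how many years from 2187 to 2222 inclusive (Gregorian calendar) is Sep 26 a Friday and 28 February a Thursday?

1

Check each year's weekday for Sep 26 and 28 February:
  2187: Wed/Wed  2188: Fri/Thu ✓  2189: Sat/Sat  2190: Sun/Sun  2191: Mon/Mon  2192: Wed/Tue  2193: Thu/Thu  2194: Fri/Fri  2195: Sat/Sat  2196: Mon/Sun  2197: Tue/Tue  2198: Wed/Wed  2199: Thu/Thu  2200: Fri/Fri  …(8 more)…  2209: Tue/Tue  2210: Wed/Wed  2211: Thu/Thu  2212: Sat/Fri  2213: Sun/Sun  2214: Mon/Mon  2215: Tue/Tue  2216: Thu/Wed  2217: Fri/Fri  2218: Sat/Sat  2219: Sun/Sun  2220: Tue/Mon  2221: Wed/Wed  2222: Thu/Thu
Both conditions hold in: 2188 — 1.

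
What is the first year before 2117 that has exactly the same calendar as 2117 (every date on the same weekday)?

Two years share a calendar iff Jan 1 falls on the same weekday and both are leap or both are common. 2117: Jan 1 is Friday, common year.
2116: Jan 1 Wednesday, leap
2115: Jan 1 Tuesday, common
2114: Jan 1 Monday, common
2113: Jan 1 Sunday, common
2112: Jan 1 Friday, leap
2111: Jan 1 Thursday, common
2110: Jan 1 Wednesday, common
2109: Jan 1 Tuesday, common
2108: Jan 1 Sunday, leap
2107: Jan 1 Saturday, common
2106: Jan 1 Friday, common
2106 matches on both conditions.

2106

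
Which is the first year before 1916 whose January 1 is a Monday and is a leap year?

1912

Jan 1 advances by 2 weekdays after a leap year and by 1 after a common year.
1916: Jan 1 is Saturday (leap).
1915: Friday
1914: Thursday
1913: Wednesday
1912: Monday (leap)
1912 begins on a Monday and is a leap year.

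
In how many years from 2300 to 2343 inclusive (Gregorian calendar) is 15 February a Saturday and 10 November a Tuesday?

Check each year's weekday for 15 February and 10 November:
  2300: Thu/Sat  2301: Fri/Sun  2302: Sat/Mon  2303: Sun/Tue  2304: Mon/Thu  2305: Wed/Fri  2306: Thu/Sat  2307: Fri/Sun  2308: Sat/Tue ✓  2309: Mon/Wed  2310: Tue/Thu  2311: Wed/Fri  2312: Thu/Sun  2313: Sat/Mon  …(16 more)…  2330: Sat/Mon  2331: Sun/Tue  2332: Mon/Thu  2333: Wed/Fri  2334: Thu/Sat  2335: Fri/Sun  2336: Sat/Tue ✓  2337: Mon/Wed  2338: Tue/Thu  2339: Wed/Fri  2340: Thu/Sun  2341: Sat/Mon  2342: Sun/Tue  2343: Mon/Wed
Both conditions hold in: 2308, 2336 — 2.

2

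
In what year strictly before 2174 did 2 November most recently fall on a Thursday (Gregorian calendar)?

2169

From one year to the next, a fixed date's weekday advances by 1, or by 2 when a Feb 29 lies between the two dates.
2174: November 2 is Wednesday.
2173: Tuesday (−1)
2172: Monday (−1)
2171: Saturday (−2)
2170: Friday (−1)
2169: Thursday (−1)
2 November falls on a Thursday in 2169.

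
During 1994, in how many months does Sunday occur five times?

A month of length L has five Sundays iff its first Sunday is on day ≤ L−28 (so day 1–3 in a 31-day month, 1–2 in a 30-day month, day 1 in a leap February).
Checking each month of 1994: Jan starts Sat (31d) ✓; Feb starts Tue (28d); Mar starts Tue (31d); Apr starts Fri (30d); May starts Sun (31d) ✓; Jun starts Wed (30d); Jul starts Fri (31d) ✓; Aug starts Mon (31d); Sep starts Thu (30d); Oct starts Sat (31d) ✓; Nov starts Tue (30d); Dec starts Thu (31d).
Five-Sunday months: January, May, July, October → 4.

4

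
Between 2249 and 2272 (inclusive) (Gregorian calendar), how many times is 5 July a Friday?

4

Track 5 July's weekday year by year (advancing +1, or +2 across a Feb 29):
  2249: Thu  2250: Fri (+1) ✓  2251: Sat (+1)  2252: Mon (+2)  2253: Tue (+1)
  2254: Wed (+1)  2255: Thu (+1)  2256: Sat (+2)  2257: Sun (+1)  2258: Mon (+1)
  2259: Tue (+1)  2260: Thu (+2)  2261: Fri (+1) ✓  2262: Sat (+1)  2263: Sun (+1)
  2264: Tue (+2)  2265: Wed (+1)  2266: Thu (+1)  2267: Fri (+1) ✓  2268: Sun (+2)
  2269: Mon (+1)  2270: Tue (+1)  2271: Wed (+1)  2272: Fri (+2) ✓
Friday years: 2250, 2261, 2267, 2272 — 4 in total.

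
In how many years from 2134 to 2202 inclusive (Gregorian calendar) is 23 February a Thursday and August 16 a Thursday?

3

Check each year's weekday for 23 February and August 16:
  2134: Tue/Mon  2135: Wed/Tue  2136: Thu/Thu ✓  2137: Sat/Fri  2138: Sun/Sat  2139: Mon/Sun  2140: Tue/Tue  2141: Thu/Wed  2142: Fri/Thu  2143: Sat/Fri  2144: Sun/Sun  2145: Tue/Mon  2146: Wed/Tue  2147: Thu/Wed  …(41 more)…  2189: Mon/Sun  2190: Tue/Mon  2191: Wed/Tue  2192: Thu/Thu ✓  2193: Sat/Fri  2194: Sun/Sat  2195: Mon/Sun  2196: Tue/Tue  2197: Thu/Wed  2198: Fri/Thu  2199: Sat/Fri  2200: Sun/Sat  2201: Mon/Sun  2202: Tue/Mon
Both conditions hold in: 2136, 2164, 2192 — 3.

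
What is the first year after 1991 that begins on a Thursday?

1998

Jan 1 advances by 2 weekdays after a leap year and by 1 after a common year.
1991: Jan 1 is Tuesday.
1992: Wednesday (leap)
1993: Friday
1994: Saturday
1995: Sunday
1996: Monday (leap)
1997: Wednesday
1998: Thursday
1998 begins on a Thursday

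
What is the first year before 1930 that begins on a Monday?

1923

Jan 1 advances by 2 weekdays after a leap year and by 1 after a common year.
1930: Jan 1 is Wednesday.
1929: Tuesday
1928: Sunday (leap)
1927: Saturday
1926: Friday
1925: Thursday
1924: Tuesday (leap)
1923: Monday
1923 begins on a Monday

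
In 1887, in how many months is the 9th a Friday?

Check the 9th of each month of 1887: Jan 9: Sun, Feb 9: Wed, Mar 9: Wed, Apr 9: Sat, May 9: Mon, Jun 9: Thu, Jul 9: Sat, Aug 9: Tue, Sep 9: Fri, Oct 9: Sun, Nov 9: Wed, Dec 9: Fri.
Friday occurs in September, December — 2 months.

2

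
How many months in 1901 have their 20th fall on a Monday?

1

Check the 20th of each month of 1901: Jan 20: Sun, Feb 20: Wed, Mar 20: Wed, Apr 20: Sat, May 20: Mon, Jun 20: Thu, Jul 20: Sat, Aug 20: Tue, Sep 20: Fri, Oct 20: Sun, Nov 20: Wed, Dec 20: Fri.
Monday occurs in May — 1 month.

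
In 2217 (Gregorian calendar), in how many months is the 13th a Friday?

Check the 13th of each month of 2217: Jan 13: Mon, Feb 13: Thu, Mar 13: Thu, Apr 13: Sun, May 13: Tue, Jun 13: Fri, Jul 13: Sun, Aug 13: Wed, Sep 13: Sat, Oct 13: Mon, Nov 13: Thu, Dec 13: Sat.
Friday occurs in June — 1 month.

1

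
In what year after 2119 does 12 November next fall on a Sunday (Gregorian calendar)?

2124

From one year to the next, a fixed date's weekday advances by 1, or by 2 when a Feb 29 lies between the two dates.
2119: November 12 is Sunday.
2120: Tuesday (+2)
2121: Wednesday (+1)
2122: Thursday (+1)
2123: Friday (+1)
2124: Sunday (+2)
12 November falls on a Sunday in 2124.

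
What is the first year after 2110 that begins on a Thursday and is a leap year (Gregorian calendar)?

Jan 1 advances by 2 weekdays after a leap year and by 1 after a common year.
2110: Jan 1 is Wednesday.
2111: Thursday
2112: Friday (leap)
2113: Sunday
2114: Monday
2115: Tuesday
2116: Wednesday (leap)
2117: Friday
2118: Saturday
2119: Sunday
2120: Monday (leap)
2121: Wednesday
2122: Thursday
2123: Friday
2124: Saturday (leap)
2125: Monday
2126: Tuesday
2127: Wednesday
2128: Thursday (leap)
2128 begins on a Thursday and is a leap year.

2128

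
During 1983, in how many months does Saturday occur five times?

5

A month of length L has five Saturdays iff its first Saturday is on day ≤ L−28 (so day 1–3 in a 31-day month, 1–2 in a 30-day month, day 1 in a leap February).
Checking each month of 1983: Jan starts Sat (31d) ✓; Feb starts Tue (28d); Mar starts Tue (31d); Apr starts Fri (30d) ✓; May starts Sun (31d); Jun starts Wed (30d); Jul starts Fri (31d) ✓; Aug starts Mon (31d); Sep starts Thu (30d); Oct starts Sat (31d) ✓; Nov starts Tue (30d); Dec starts Thu (31d) ✓.
Five-Saturday months: January, April, July, October, December → 5.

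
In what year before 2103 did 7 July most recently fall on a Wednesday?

2100

From one year to the next, a fixed date's weekday advances by 1, or by 2 when a Feb 29 lies between the two dates.
2103: July 7 is Saturday.
2102: Friday (−1)
2101: Thursday (−1)
2100: Wednesday (−1)
7 July falls on a Wednesday in 2100.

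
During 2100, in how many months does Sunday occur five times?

A month of length L has five Sundays iff its first Sunday is on day ≤ L−28 (so day 1–3 in a 31-day month, 1–2 in a 30-day month, day 1 in a leap February).
Checking each month of 2100: Jan starts Fri (31d) ✓; Feb starts Mon (28d); Mar starts Mon (31d); Apr starts Thu (30d); May starts Sat (31d) ✓; Jun starts Tue (30d); Jul starts Thu (31d); Aug starts Sun (31d) ✓; Sep starts Wed (30d); Oct starts Fri (31d) ✓; Nov starts Mon (30d); Dec starts Wed (31d).
Five-Sunday months: January, May, August, October → 4.

4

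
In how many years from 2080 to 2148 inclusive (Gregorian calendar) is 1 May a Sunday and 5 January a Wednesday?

Check each year's weekday for 1 May and 5 January:
  2080: Wed/Fri  2081: Thu/Sun  2082: Fri/Mon  2083: Sat/Tue  2084: Mon/Wed  2085: Tue/Fri  2086: Wed/Sat  2087: Thu/Sun  2088: Sat/Mon  2089: Sun/Wed ✓  2090: Mon/Thu  2091: Tue/Fri  2092: Thu/Sat  2093: Fri/Mon  …(41 more)…  2135: Sun/Wed ✓  2136: Tue/Thu  2137: Wed/Sat  2138: Thu/Sun  2139: Fri/Mon  2140: Sun/Tue  2141: Mon/Thu  2142: Tue/Fri  2143: Wed/Sat  2144: Fri/Sun  2145: Sat/Tue  2146: Sun/Wed ✓  2147: Mon/Thu  2148: Wed/Fri
Both conditions hold in: 2089, 2095, 2101, 2107, 2118, 2129, 2135, 2146 — 8.

8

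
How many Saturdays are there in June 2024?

5

June 2024 has 30 days and begins on Saturday.
The first Saturday is June 1.
Saturdays fall on 1, 8, 15, 22, 29 — that's 5.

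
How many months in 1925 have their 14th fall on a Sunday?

1

Check the 14th of each month of 1925: Jan 14: Wed, Feb 14: Sat, Mar 14: Sat, Apr 14: Tue, May 14: Thu, Jun 14: Sun, Jul 14: Tue, Aug 14: Fri, Sep 14: Mon, Oct 14: Wed, Nov 14: Sat, Dec 14: Mon.
Sunday occurs in June — 1 month.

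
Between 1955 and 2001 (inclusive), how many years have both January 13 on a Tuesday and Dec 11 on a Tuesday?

Check each year's weekday for January 13 and Dec 11:
  1955: Thu/Sun  1956: Fri/Tue  1957: Sun/Wed  1958: Mon/Thu  1959: Tue/Fri  1960: Wed/Sun  1961: Fri/Mon  1962: Sat/Tue  1963: Sun/Wed  1964: Mon/Fri  1965: Wed/Sat  1966: Thu/Sun  1967: Fri/Mon  1968: Sat/Wed  …(19 more)…  1988: Wed/Sun  1989: Fri/Mon  1990: Sat/Tue  1991: Sun/Wed  1992: Mon/Fri  1993: Wed/Sat  1994: Thu/Sun  1995: Fri/Mon  1996: Sat/Wed  1997: Mon/Thu  1998: Tue/Fri  1999: Wed/Sat  2000: Thu/Mon  2001: Sat/Tue
Both conditions hold in: no year — 0.

0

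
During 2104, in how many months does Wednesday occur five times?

5

A month of length L has five Wednesdays iff its first Wednesday is on day ≤ L−28 (so day 1–3 in a 31-day month, 1–2 in a 30-day month, day 1 in a leap February).
Checking each month of 2104: Jan starts Tue (31d) ✓; Feb starts Fri (29d); Mar starts Sat (31d); Apr starts Tue (30d) ✓; May starts Thu (31d); Jun starts Sun (30d); Jul starts Tue (31d) ✓; Aug starts Fri (31d); Sep starts Mon (30d); Oct starts Wed (31d) ✓; Nov starts Sat (30d); Dec starts Mon (31d) ✓.
Five-Wednesday months: January, April, July, October, December → 5.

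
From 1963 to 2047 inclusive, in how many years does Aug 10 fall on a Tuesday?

Track Aug 10's weekday year by year (advancing +1, or +2 across a Feb 29):
  1963: Sat  1964: Mon (+2)  1965: Tue (+1) ✓  1966: Wed (+1)  1967: Thu (+1)
  1968: Sat (+2)  1969: Sun (+1)  1970: Mon (+1)  1971: Tue (+1) ✓  1972: Thu (+2)
  1973: Fri (+1)  1974: Sat (+1)  1975: Sun (+1)  1976: Tue (+2) ✓  … (57 more years) …
  2034: Thu (+1)  2035: Fri (+1)  2036: Sun (+2)  2037: Mon (+1)  2038: Tue (+1) ✓
  2039: Wed (+1)  2040: Fri (+2)  2041: Sat (+1)  2042: Sun (+1)  2043: Mon (+1)
  2044: Wed (+2)  2045: Thu (+1)  2046: Fri (+1)  2047: Sat (+1)
Tuesday years: 1965, 1971, 1976, 1982, 1993, 1999, 2004, 2010, 2021, 2027, 2032, 2038 — 12 in total.

12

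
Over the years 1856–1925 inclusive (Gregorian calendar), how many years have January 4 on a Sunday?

Track January 4's weekday year by year (advancing +1, or +2 across a Feb 29):
  1856: Fri  1857: Sun (+2) ✓  1858: Mon (+1)  1859: Tue (+1)  1860: Wed (+1)
  1861: Fri (+2)  1862: Sat (+1)  1863: Sun (+1) ✓  1864: Mon (+1)  1865: Wed (+2)
  1866: Thu (+1)  1867: Fri (+1)  1868: Sat (+1)  1869: Mon (+2)  … (42 more years) …
  1912: Thu (+1)  1913: Sat (+2)  1914: Sun (+1) ✓  1915: Mon (+1)  1916: Tue (+1)
  1917: Thu (+2)  1918: Fri (+1)  1919: Sat (+1)  1920: Sun (+1) ✓  1921: Tue (+2)
  1922: Wed (+1)  1923: Thu (+1)  1924: Fri (+1)  1925: Sun (+2) ✓
Sunday years: 1857, 1863, 1874, 1880, 1885, 1891, 1903, 1914, 1920, 1925 — 10 in total.

10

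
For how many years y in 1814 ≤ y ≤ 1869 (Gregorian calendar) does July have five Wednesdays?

July has 31 days; it has five Wednesdays when Wednesday falls among the first (month-length − 28) days — i.e. when July 1 is one of Wednesday/Tuesday/Monday.
July 1 by year: 1814:Fri 1815:Sat 1816:Mon✓ 1817:Tue✓ 1818:Wed✓ 1819:Thu 1820:Sat 1821:Sun 1822:Mon✓ 1823:Tue✓ 1824:Thu 1825:Fri 1826:Sat 1827:Sun 1828:Tue✓ …(26 more)… 1855:Sun 1856:Tue✓ 1857:Wed✓ 1858:Thu 1859:Fri 1860:Sun 1861:Mon✓ 1862:Tue✓ 1863:Wed✓ 1864:Fri 1865:Sat 1866:Sun 1867:Mon✓ 1868:Wed✓ 1869:Thu
Years with five Wednesdays: 1816, 1817, 1818, 1822, 1823, 1828, 1829, 1833, 1834, 1835, 1839, 1840, 1844, 1845, 1846, 1850, 1851, 1856, 1857, 1861, 1862, 1863, 1867, 1868 → 24.

24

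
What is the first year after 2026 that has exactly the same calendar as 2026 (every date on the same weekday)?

Two years share a calendar iff Jan 1 falls on the same weekday and both are leap or both are common. 2026: Jan 1 is Thursday, common year.
2027: Jan 1 Friday, common
2028: Jan 1 Saturday, leap
2029: Jan 1 Monday, common
2030: Jan 1 Tuesday, common
2031: Jan 1 Wednesday, common
2032: Jan 1 Thursday, leap
2033: Jan 1 Saturday, common
2034: Jan 1 Sunday, common
2035: Jan 1 Monday, common
2036: Jan 1 Tuesday, leap
2037: Jan 1 Thursday, common
2037 matches on both conditions.

2037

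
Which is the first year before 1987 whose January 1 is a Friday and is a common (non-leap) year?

1982

Jan 1 advances by 2 weekdays after a leap year and by 1 after a common year.
1987: Jan 1 is Thursday.
1986: Wednesday
1985: Tuesday
1984: Sunday (leap)
1983: Saturday
1982: Friday
1982 begins on a Friday and is a common year.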